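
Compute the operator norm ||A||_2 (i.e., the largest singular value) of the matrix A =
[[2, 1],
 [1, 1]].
||A||_2 = sqrt((7 + sqrt(45))/2) ≈ 2.618 (= sqrt(largest eigenvalue of A^T A))

||A||_2 = sigma_max(A) = sqrt(lambda_max(A^T A)). Form the symmetric matrix M = A^T A =
[[5, 3],
 [3, 2]].
Its characteristic polynomial (trace, determinant of M give the coefficients) is
  p(λ) = det(λ I - M) = λ^2 - 7λ + 1.
For λ^2 - 7λ + 1 the discriminant is 45. It is nonnegative but not a perfect square, so the roots are real and irrational: λ = (7 ± sqrt(45))/2 ≈ 6.8541, 0.1459.
So the eigenvalues of A^T A are ≈ 0.1459, 6.8541 (all ≥ 0, as they must be for A^T A). The largest is λ_max = (7 + sqrt(45))/2 ≈ 6.8541, hence ||A||_2 = sqrt(λ_max) = sqrt((7 + sqrt(45))/2) ≈ 2.618.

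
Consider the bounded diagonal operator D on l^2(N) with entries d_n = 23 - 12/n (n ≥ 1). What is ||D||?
||D|| = 23

For a diagonal operator on l^2 with entries d_n, ||D|| = sup_n |d_n|. Here d_1 = 11, d_2 = 17, ..., and d_n = 23 - 12/n increases monotonically toward 23. All terms lie in [11, 23), so |d_n| = d_n and the supremum is the limit 23, which is not attained by any individual d_n. Hence ||D|| = 23.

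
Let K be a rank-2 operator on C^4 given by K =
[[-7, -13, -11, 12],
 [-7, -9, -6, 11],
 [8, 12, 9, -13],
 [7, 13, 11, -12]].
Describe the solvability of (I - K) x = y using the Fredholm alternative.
(I - K) is invertible (det(I - K) = 8 ≠ 0), so for every y in C^4 the equation (I - K) x = y has a unique solution.

K has rank 2 and factors as K = U V^T = u1 v1^T + u2 v2^T with u1 = (-3, -1, 2, 3), v1 = (1, 3, 3, -2), u2 = (2, 3, -3, -2), v2 = (-2, -2, -1, 3) (multiplying out reproduces the displayed K). The nonzero eigenvalues of U V^T coincide with those of the 2 x 2 matrix G = V^T U = [[v1·u1, v1·u2], [v2·u1, v2·u2]] = [[-6, 6], [15, -13]], and by the Sylvester determinant identity det(I_4 - U V^T) = det(I_2 - V^T U) = det([[7, -6], [-15, 14]]) = (7)(14) - (-6)(-15) = 8. (Direct check: I - K =
[[8, 13, 11, -12],
 [7, 10, 6, -11],
 [-8, -12, -8, 13],
 [-7, -13, -11, 13]]
has determinant 8.) The finite-dimensional Fredholm alternative says: either (I - K) is invertible, or ker(I - K) ≠ {0} and then range(I - K) = ker((I - K)^*)^⊥, with dim ker(I - K) = dim ker((I - K)^*). Since det(I - K) ≠ 0, 1 is not an eigenvalue of K and ker(I - K) = {0}, so we are in the first case: for every y there is a unique x = (I - K)^(-1) y. (Explicitly, by the Woodbury identity, (I - U V^T)^(-1) = I + U (I_2 - G)^(-1) V^T.)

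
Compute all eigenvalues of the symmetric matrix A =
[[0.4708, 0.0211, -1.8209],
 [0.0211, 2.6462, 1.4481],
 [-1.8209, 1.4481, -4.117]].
sigma(A) ≈ {-5, 1, 3}

A is real symmetric, so its spectrum consists of real eigenvalues. Expanding the characteristic polynomial of the displayed matrix gives
  det(λ I - A) = p(λ) = λ^3 + (1)λ^2 + (-17)λ + (15).
Solving p(λ) = 0 yields eigenvalues ≈ -5, 1, 3. (A is shown rounded to 4 decimals, so these recover the underlying integer eigenvalues to within that precision.)
Verification: the trace of A = -1 equals the sum of eigenvalues -1, and det(A) ≈ -14.9997 matches the eigenvalue product -15.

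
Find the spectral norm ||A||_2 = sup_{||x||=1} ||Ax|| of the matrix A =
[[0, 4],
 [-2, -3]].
||A||_2 = sqrt((29 + sqrt(585))/2) ≈ 5.1569 (= sqrt(largest eigenvalue of A^T A))

||A||_2 = sigma_max(A) = sqrt(lambda_max(A^T A)). Form the symmetric matrix M = A^T A =
[[4, 6],
 [6, 25]].
Its characteristic polynomial (trace, determinant of M give the coefficients) is
  p(λ) = det(λ I - M) = λ^2 - 29λ + 64.
For λ^2 - 29λ + 64 the discriminant is 585. It is nonnegative but not a perfect square, so the roots are real and irrational: λ = (29 ± sqrt(585))/2 ≈ 26.5934, 2.4066.
So the eigenvalues of A^T A are ≈ 2.4066, 26.5934 (all ≥ 0, as they must be for A^T A). The largest is λ_max = (29 + sqrt(585))/2 ≈ 26.5934, hence ||A||_2 = sqrt(λ_max) = sqrt((29 + sqrt(585))/2) ≈ 5.1569.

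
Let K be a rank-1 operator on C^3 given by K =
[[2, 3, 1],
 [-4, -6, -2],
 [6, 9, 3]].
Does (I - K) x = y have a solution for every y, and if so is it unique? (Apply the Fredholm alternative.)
(I - K) is invertible (det(I - K) = 2 ≠ 0), so for every y in C^3 the equation (I - K) x = y has a unique solution.

K has rank 1, so it is an outer product K = u v^T: every row of K is a multiple of one row vector. Reading off the entries, u = (-1, 2, -3) and v = (-2, -3, -1) (row i of K equals u_i·v^T). A rank-one matrix u v^T satisfies K u = u (v·u) and kills the (2)-dimensional subspace v^⊥, so its characteristic polynomial is lambda^2 (lambda - v·u) with v·u = tr K = -1. Hence the eigenvalues of I - K are 1 (multiplicity 2) and 1 - (-1) = 2, so det(I - K) = 2. (Direct check: I - K =
[[-1, -3, -1],
 [4, 7, 2],
 [-6, -9, -2]]
has determinant 2.) The finite-dimensional Fredholm alternative says: either (I - K) is invertible, or ker(I - K) ≠ {0} and then range(I - K) = ker((I - K)^*)^⊥, with dim ker(I - K) = dim ker((I - K)^*). Since det(I - K) ≠ 0, 1 is not an eigenvalue of K and ker(I - K) = {0}, so we are in the first case: for every y there is a unique x = (I - K)^(-1) y. Explicitly, by the Sherman–Morrison formula, (I - u v^T)^(-1) = I + u v^T/(1 - v·u), i.e. (I - K)^(-1) = I + K/(2).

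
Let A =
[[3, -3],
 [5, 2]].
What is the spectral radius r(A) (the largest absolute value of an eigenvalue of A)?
r(A) = sqrt(21) ≈ 4.5826

The eigenvalues of A are the roots of its characteristic polynomial. With M = A (coefficients from the trace and determinant):
  p(λ) = det(λ I - M) = λ^2 - 5λ + 21.
For λ^2 - 5λ + 21 the discriminant is -59. It is negative, so the roots are the complex-conjugate pair λ = 5/2 ± (sqrt(59)/2) i ≈ 2.5 ± 3.8406i. For a conjugate pair the product of the roots equals the constant term, so |λ|^2 = 21 and |λ| = sqrt(21) ≈ 4.5826.
Thus the eigenvalues (to 4 decimals) are 2.5 ± 3.8406i (modulus 4.5826). The spectral radius is the largest modulus: r(A) = sqrt(21) ≈ 4.5826. (Cross-check: r(A) ≤ ||A||_2 ≈ 5.835; equality holds whenever A is normal, though it can also hold for some non-normal A.)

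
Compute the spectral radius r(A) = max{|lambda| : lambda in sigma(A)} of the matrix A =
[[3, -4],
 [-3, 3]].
r(A) = (6 + sqrt(48))/2 ≈ 6.4641

The eigenvalues of A are the roots of its characteristic polynomial. With M = A (coefficients from the trace and determinant):
  p(λ) = det(λ I - M) = λ^2 - 6λ - 3.
For λ^2 - 6λ - 3 the discriminant is 48. It is nonnegative but not a perfect square, so the roots are real and irrational: λ = (6 ± sqrt(48))/2 ≈ 6.4641, -0.4641.
Thus the eigenvalues (to 4 decimals) are 6.4641 (modulus 6.4641); -0.4641 (modulus 0.4641). The spectral radius is the largest modulus: r(A) = (6 + sqrt(48))/2 ≈ 6.4641. (Cross-check: r(A) ≤ ||A||_2 ≈ 6.5414; equality holds whenever A is normal, though it can also hold for some non-normal A.)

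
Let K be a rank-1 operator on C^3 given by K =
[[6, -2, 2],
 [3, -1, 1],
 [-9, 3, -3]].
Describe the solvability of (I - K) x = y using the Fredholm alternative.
(I - K) is invertible (det(I - K) = -1 ≠ 0), so for every y in C^3 the equation (I - K) x = y has a unique solution.

K has rank 1, so it is an outer product K = u v^T: every row of K is a multiple of one row vector. Reading off the entries, u = (2, 1, -3) and v = (3, -1, 1) (row i of K equals u_i·v^T). A rank-one matrix u v^T satisfies K u = u (v·u) and kills the (2)-dimensional subspace v^⊥, so its characteristic polynomial is lambda^2 (lambda - v·u) with v·u = tr K = 2. Hence the eigenvalues of I - K are 1 (multiplicity 2) and 1 - (2) = -1, so det(I - K) = -1. (Direct check: I - K =
[[-5, 2, -2],
 [-3, 2, -1],
 [9, -3, 4]]
has determinant -1.) The finite-dimensional Fredholm alternative says: either (I - K) is invertible, or ker(I - K) ≠ {0} and then range(I - K) = ker((I - K)^*)^⊥, with dim ker(I - K) = dim ker((I - K)^*). Since det(I - K) ≠ 0, 1 is not an eigenvalue of K and ker(I - K) = {0}, so we are in the first case: for every y there is a unique x = (I - K)^(-1) y. Explicitly, by the Sherman–Morrison formula, (I - u v^T)^(-1) = I + u v^T/(1 - v·u), i.e. (I - K)^(-1) = I - K.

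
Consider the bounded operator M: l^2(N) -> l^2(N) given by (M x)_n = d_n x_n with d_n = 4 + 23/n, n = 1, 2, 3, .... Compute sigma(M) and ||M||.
sigma(M) = {4 + 23/n : n ≥ 1} ∪ {4}; ||M|| = 27

A bounded diagonal operator on l^2 with diagonal entries d_n has spectrum equal to the closure of {d_n : n ≥ 1}: every d_n is an eigenvalue (with eigenvector e_n), so {d_n} ⊂ sigma(M); the spectrum is closed, so its closure is too; and for lambda not in the closure, (M - lambda I) has bounded inverse (the diagonal entries 1/(d_n - lambda) are bounded). For our sequence d_n = 4 + 23/n, n = 1, 2, 3, ...:
  - {d_n} = {4 + 23/n : n ≥ 1}; the only limit point is 4
  - closure = {4 + 23/n : n ≥ 1} ∪ {4}
For the norm: a diagonal operator has ||M|| = sup_n |d_n|. Here d_n = 4 + 23/n is positive and decreasing, so sup_n |d_n| = d_1 = 4 + 23 = 27. So ||M|| = 27.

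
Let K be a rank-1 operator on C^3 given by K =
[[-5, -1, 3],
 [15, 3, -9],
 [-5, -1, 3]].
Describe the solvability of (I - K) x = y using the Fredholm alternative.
(I - K) is singular (det(I - K) = 0, i.e. 1 ∈ sigma(K)). (I - K) x = y is solvable iff y ⊥ ker((I - K)^*) = span{(-5, -1, 3)}, i.e. iff -5y_1 - y_2 + 3y_3 = 0. When solvable, the solutions are x = y + c·(1, -3, 1), c arbitrary (ker(I - K) = span{(1, -3, 1)}, dimension 1).

K has rank 1, so it is an outer product K = u v^T: every row of K is a multiple of one row vector. Reading off the entries, u = (1, -3, 1) and v = (-5, -1, 3) (row i of K equals u_i·v^T). A rank-one matrix u v^T satisfies K u = u (v·u) and kills the (2)-dimensional subspace v^⊥, so its characteristic polynomial is lambda^2 (lambda - v·u) with v·u = tr K = 1. Hence the eigenvalues of I - K are 1 (multiplicity 2) and 1 - (1) = 0, so det(I - K) = 0. (Direct check: I - K =
[[6, 1, -3],
 [-15, -2, 9],
 [5, 1, -2]]
has determinant 0.) So 1 is an eigenvalue of K and (I - K) is not invertible. The finite-dimensional Fredholm alternative says: either (I - K) is invertible, or ker(I - K) ≠ {0} and then range(I - K) = ker((I - K)^*)^⊥, with dim ker(I - K) = dim ker((I - K)^*). We are in the second case, so we need both kernels. Kernel of I - K: (I - K) u = u - u (v·u) = u - u = 0, so ker(I - K) = span{u} = span{(1, -3, 1)} (it is exactly 1-dimensional because rank(I - K) = 2). Kernel of the adjoint: K is real, so (I - K)^* = I - K^T = I - v u^T, and (I - v u^T) v = v - v (u·v) = 0; hence ker((I - K)^*) = span{v} = span{(-5, -1, 3)}. Therefore (I - K) x = y is solvable iff <y, v> = 0, i.e. iff -5y_1 - y_2 + 3y_3 = 0. When this holds, K y = u (v·y) = 0, so (I - K) y = y and x = y is a particular solution; the full solution set is the line x = y + c·u = y + c·(1, -3, 1), c ∈ C.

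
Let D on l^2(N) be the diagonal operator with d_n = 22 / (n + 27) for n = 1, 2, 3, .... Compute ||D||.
||D|| = 11/14 (attained at n = 1)

For D diagonal, ||D|| = sup_n |d_n| = sup_n 22/(n + 27). This is positive and strictly decreasing in n, so the supremum is attained at n = 1: d_1 = 22/(1 + 27) = 11/14. Hence ||D|| = 11/14.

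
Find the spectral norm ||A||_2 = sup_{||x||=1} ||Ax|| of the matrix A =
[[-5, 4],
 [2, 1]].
||A||_2 = sqrt((46 + sqrt(1440))/2) ≈ 6.4787 (= sqrt(largest eigenvalue of A^T A))

||A||_2 = sigma_max(A) = sqrt(lambda_max(A^T A)). Form the symmetric matrix M = A^T A =
[[29, -18],
 [-18, 17]].
Its characteristic polynomial (trace, determinant of M give the coefficients) is
  p(λ) = det(λ I - M) = λ^2 - 46λ + 169.
For λ^2 - 46λ + 169 the discriminant is 1440. It is nonnegative but not a perfect square, so the roots are real and irrational: λ = (46 ± sqrt(1440))/2 ≈ 41.9737, 4.0263.
So the eigenvalues of A^T A are ≈ 4.0263, 41.9737 (all ≥ 0, as they must be for A^T A). The largest is λ_max = (46 + sqrt(1440))/2 ≈ 41.9737, hence ||A||_2 = sqrt(λ_max) = sqrt((46 + sqrt(1440))/2) ≈ 6.4787.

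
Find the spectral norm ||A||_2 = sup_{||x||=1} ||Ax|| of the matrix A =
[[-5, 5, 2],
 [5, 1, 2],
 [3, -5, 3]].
||A||_2 ≈ 9.5526 (= sqrt(largest eigenvalue of A^T A))

||A||_2 = sigma_max(A) = sqrt(lambda_max(A^T A)). Form the symmetric matrix M = A^T A =
[[59, -35, 9],
 [-35, 51, -3],
 [9, -3, 17]].
Its characteristic polynomial (trace, sum of principal 2x2 minors, determinant of M give the coefficients) is
  p(λ) = det(λ I - M) = λ^3 - 127λ^2 + 3564λ - 27556.
No integer candidate from the rational root theorem (±divisors of 27556) is a root, so the roots are irrational. The cubic discriminant is Δ = 2015172368 > 0, so there are three distinct real roots. p(13) = -490 and p(14) = 192 have opposite signs, so a root lies in (13, 14); Newton's method refines it to λ ≈ 13.6915. p(22) = 32 and p(23) = -600 have opposite signs, so a root lies in (22, 23); Newton's method refines it to λ ≈ 22.0556. p(91) = -1348 and p(92) = 4092 have opposite signs, so a root lies in (91, 92); Newton's method refines it to λ ≈ 91.2529. Check (Vieta): the three roots sum to 127, matching tr M = 127.
So the eigenvalues of A^T A are ≈ 13.6915, 22.0556, 91.2529 (all ≥ 0, as they must be for A^T A). The largest is λ_max ≈ 91.2529, hence ||A||_2 = sqrt(λ_max) ≈ 9.5526.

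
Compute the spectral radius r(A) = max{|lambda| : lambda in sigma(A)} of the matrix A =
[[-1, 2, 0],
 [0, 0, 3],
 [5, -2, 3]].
r(A) ≈ 3.2975

The eigenvalues of A are the roots of its characteristic polynomial. With M = A (coefficients from the trace, the sum of principal 2x2 minors, and det A):
  p(λ) = det(λ I - M) = λ^3 - 2λ^2 + 3λ - 24.
No integer candidate from the rational root theorem (±divisors of 24) is a root, so the roots are irrational. The cubic discriminant is Δ = -13800 < 0, so there is one real root and a complex-conjugate pair. p(3) = -6 and p(4) = 20 have opposite signs, so a root lies in (3, 4); Newton's method refines it to λ ≈ 3.2975. Dividing out (λ - (3.2975)) leaves approximately λ^2 + 1.2975λ + 7.2783. For λ^2 + 1.2975λ + 7.2783 the discriminant is -27.4299. It is negative, so the remaining roots are the complex-conjugate pair λ ≈ -0.6487 ± 2.6187i. Their product equals the constant term, so |λ|^2 ≈ 7.2783 and |λ| ≈ 2.6978.
Thus the eigenvalues (to 4 decimals) are 3.2975 (modulus 3.2975); -0.6487 ± 2.6187i (modulus 2.6978). The spectral radius is the largest modulus: r(A) ≈ 3.2975. (Cross-check: r(A) ≤ ||A||_2 ≈ 6.5245; equality holds whenever A is normal, though it can also hold for some non-normal A.)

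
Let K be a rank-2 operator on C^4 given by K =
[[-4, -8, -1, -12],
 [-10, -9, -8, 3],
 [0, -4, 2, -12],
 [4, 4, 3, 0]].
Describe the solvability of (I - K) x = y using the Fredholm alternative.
(I - K) is invertible (det(I - K) = -18 ≠ 0), so for every y in C^4 the equation (I - K) x = y has a unique solution.

K has rank 2 and factors as K = U V^T = u1 v1^T + u2 v2^T with u1 = (-3, -2, -2, 1), v1 = (2, 3, 1, 3), u2 = (-1, 3, -2, -1), v2 = (-2, -1, -2, 3) (multiplying out reproduces the displayed K). The nonzero eigenvalues of U V^T coincide with those of the 2 x 2 matrix G = V^T U = [[v1·u1, v1·u2], [v2·u1, v2·u2]] = [[-11, 2], [15, 0]], and by the Sylvester determinant identity det(I_4 - U V^T) = det(I_2 - V^T U) = det([[12, -2], [-15, 1]]) = (12)(1) - (-2)(-15) = -18. (Direct check: I - K =
[[5, 8, 1, 12],
 [10, 10, 8, -3],
 [0, 4, -1, 12],
 [-4, -4, -3, 1]]
has determinant -18.) The finite-dimensional Fredholm alternative says: either (I - K) is invertible, or ker(I - K) ≠ {0} and then range(I - K) = ker((I - K)^*)^⊥, with dim ker(I - K) = dim ker((I - K)^*). Since det(I - K) ≠ 0, 1 is not an eigenvalue of K and ker(I - K) = {0}, so we are in the first case: for every y there is a unique x = (I - K)^(-1) y. (Explicitly, by the Woodbury identity, (I - U V^T)^(-1) = I + U (I_2 - G)^(-1) V^T.)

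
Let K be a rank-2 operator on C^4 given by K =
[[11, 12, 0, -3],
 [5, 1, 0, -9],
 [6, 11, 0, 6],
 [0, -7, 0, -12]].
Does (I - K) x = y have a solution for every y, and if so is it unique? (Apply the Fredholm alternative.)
(I - K) is invertible (det(I - K) = -255 ≠ 0), so for every y in C^4 the equation (I - K) x = y has a unique solution.

K has rank 2 and factors as K = U V^T = u1 v1^T + u2 v2^T with u1 = (-3, -2, -1, -1), v1 = (-3, -2, 0, 3), u2 = (-2, 1, -3, 3), v2 = (-1, -3, 0, -3) (multiplying out reproduces the displayed K). The nonzero eigenvalues of U V^T coincide with those of the 2 x 2 matrix G = V^T U = [[v1·u1, v1·u2], [v2·u1, v2·u2]] = [[10, 13], [12, -10]], and by the Sylvester determinant identity det(I_4 - U V^T) = det(I_2 - V^T U) = det([[-9, -13], [-12, 11]]) = (-9)(11) - (-13)(-12) = -255. (Direct check: I - K =
[[-10, -12, 0, 3],
 [-5, 0, 0, 9],
 [-6, -11, 1, -6],
 [0, 7, 0, 13]]
has determinant -255.) The finite-dimensional Fredholm alternative says: either (I - K) is invertible, or ker(I - K) ≠ {0} and then range(I - K) = ker((I - K)^*)^⊥, with dim ker(I - K) = dim ker((I - K)^*). Since det(I - K) ≠ 0, 1 is not an eigenvalue of K and ker(I - K) = {0}, so we are in the first case: for every y there is a unique x = (I - K)^(-1) y. (Explicitly, by the Woodbury identity, (I - U V^T)^(-1) = I + U (I_2 - G)^(-1) V^T.)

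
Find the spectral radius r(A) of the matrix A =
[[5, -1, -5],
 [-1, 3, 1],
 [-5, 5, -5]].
r(A) ≈ 7.8589

The eigenvalues of A are the roots of its characteristic polynomial. With M = A (coefficients from the trace, the sum of principal 2x2 minors, and det A):
  p(λ) = det(λ I - M) = λ^3 - 3λ^2 - 56λ + 140.
No integer candidate from the rational root theorem (±divisors of 140) is a root, so the roots are irrational. The cubic discriminant is Δ = 639968 > 0, so there are three distinct real roots. p(-8) = -116 and p(-7) = 42 have opposite signs, so a root lies in (-8, -7); Newton's method refines it to λ ≈ -7.2994. p(2) = 24 and p(3) = -28 have opposite signs, so a root lies in (2, 3); Newton's method refines it to λ ≈ 2.4405. p(7) = -56 and p(8) = 12 have opposite signs, so a root lies in (7, 8); Newton's method refines it to λ ≈ 7.8589. Check (Vieta): the three roots sum to 3, matching tr M = 3.
Thus the eigenvalues (to 4 decimals) are -7.2994 (modulus 7.2994); 2.4405 (modulus 2.4405); 7.8589 (modulus 7.8589). The spectral radius is the largest modulus: r(A) ≈ 7.8589. (Cross-check: r(A) ≤ ||A||_2 ≈ 8.9716; equality holds whenever A is normal, though it can also hold for some non-normal A.)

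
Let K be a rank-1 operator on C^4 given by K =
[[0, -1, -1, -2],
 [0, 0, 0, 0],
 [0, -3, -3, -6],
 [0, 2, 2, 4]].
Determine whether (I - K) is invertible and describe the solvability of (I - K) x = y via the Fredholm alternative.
(I - K) is singular (det(I - K) = 0, i.e. 1 ∈ sigma(K)). (I - K) x = y is solvable iff y ⊥ ker((I - K)^*) = span{(0, -1, -1, -2)}, i.e. iff -y_2 - y_3 - 2y_4 = 0. When solvable, the solutions are x = y + c·(1, 0, 3, -2), c arbitrary (ker(I - K) = span{(1, 0, 3, -2)}, dimension 1).

K has rank 1, so it is an outer product K = u v^T: every row of K is a multiple of one row vector. Reading off the entries, u = (1, 0, 3, -2) and v = (0, -1, -1, -2) (row i of K equals u_i·v^T). A rank-one matrix u v^T satisfies K u = u (v·u) and kills the (3)-dimensional subspace v^⊥, so its characteristic polynomial is lambda^3 (lambda - v·u) with v·u = tr K = 1. Hence the eigenvalues of I - K are 1 (multiplicity 3) and 1 - (1) = 0, so det(I - K) = 0. (Direct check: I - K =
[[1, 1, 1, 2],
 [0, 1, 0, 0],
 [0, 3, 4, 6],
 [0, -2, -2, -3]]
has determinant 0.) So 1 is an eigenvalue of K and (I - K) is not invertible. The finite-dimensional Fredholm alternative says: either (I - K) is invertible, or ker(I - K) ≠ {0} and then range(I - K) = ker((I - K)^*)^⊥, with dim ker(I - K) = dim ker((I - K)^*). We are in the second case, so we need both kernels. Kernel of I - K: (I - K) u = u - u (v·u) = u - u = 0, so ker(I - K) = span{u} = span{(1, 0, 3, -2)} (it is exactly 1-dimensional because rank(I - K) = 3). Kernel of the adjoint: K is real, so (I - K)^* = I - K^T = I - v u^T, and (I - v u^T) v = v - v (u·v) = 0; hence ker((I - K)^*) = span{v} = span{(0, -1, -1, -2)}. Therefore (I - K) x = y is solvable iff <y, v> = 0, i.e. iff -y_2 - y_3 - 2y_4 = 0. When this holds, K y = u (v·y) = 0, so (I - K) y = y and x = y is a particular solution; the full solution set is the line x = y + c·u = y + c·(1, 0, 3, -2), c ∈ C.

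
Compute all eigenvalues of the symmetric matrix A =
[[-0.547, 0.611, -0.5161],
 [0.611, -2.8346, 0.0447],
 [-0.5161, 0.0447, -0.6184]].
sigma(A) ≈ {-3, -1, 0}

A is real symmetric, so its spectrum consists of real eigenvalues. Expanding the characteristic polynomial of the displayed matrix gives
  det(λ I - A) = p(λ) = λ^3 + (4)λ^2 + (3)λ + (0).
Solving p(λ) = 0 yields eigenvalues ≈ -3, -1, 0. (A is shown rounded to 4 decimals, so these recover the underlying integer eigenvalues to within that precision.)
Verification: the trace of A = -4 equals the sum of eigenvalues -4, and det(A) ≈ -0.0001 matches the eigenvalue product 0.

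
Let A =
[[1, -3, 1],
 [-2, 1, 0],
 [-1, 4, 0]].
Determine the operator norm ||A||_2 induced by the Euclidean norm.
||A||_2 ≈ 5.459 (= sqrt(largest eigenvalue of A^T A))

||A||_2 = sigma_max(A) = sqrt(lambda_max(A^T A)). Form the symmetric matrix M = A^T A =
[[6, -9, 1],
 [-9, 26, -3],
 [1, -3, 1]].
Its characteristic polynomial (trace, sum of principal 2x2 minors, determinant of M give the coefficients) is
  p(λ) = det(λ I - M) = λ^3 - 33λ^2 + 97λ - 49.
No integer candidate from the rational root theorem (±divisors of 49) is a root, so the roots are irrational. The cubic discriminant is Δ = 2310512 > 0, so there are three distinct real roots. p(0) = -49 and p(1) = 16 have opposite signs, so a root lies in (0, 1); Newton's method refines it to λ ≈ 0.6431. p(2) = 21 and p(3) = -28 have opposite signs, so a root lies in (2, 3); Newton's method refines it to λ ≈ 2.5567. p(29) = -600 and p(30) = 161 have opposite signs, so a root lies in (29, 30); Newton's method refines it to λ ≈ 29.8002. Check (Vieta): the three roots sum to 33, matching tr M = 33.
So the eigenvalues of A^T A are ≈ 0.6431, 2.5567, 29.8002 (all ≥ 0, as they must be for A^T A). The largest is λ_max ≈ 29.8002, hence ||A||_2 = sqrt(λ_max) ≈ 5.459.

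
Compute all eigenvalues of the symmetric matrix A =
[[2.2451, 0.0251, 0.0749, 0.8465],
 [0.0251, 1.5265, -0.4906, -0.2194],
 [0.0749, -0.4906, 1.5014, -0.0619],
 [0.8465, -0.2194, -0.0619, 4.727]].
sigma(A) ≈ {1, 2, 5} (2 with multiplicity 2)

A is real symmetric, so its spectrum consists of real eigenvalues. Expanding the characteristic polynomial of the displayed matrix gives
  det(λ I - A) = p(λ) = λ^4 + (-10)λ^3 + (33)λ^2 + (-44)λ + (20).
Solving p(λ) = 0 yields eigenvalues ≈ 1, 2, 2, 5. (A is shown rounded to 4 decimals, so these recover the underlying integer eigenvalues to within that precision.)
Verification: the trace of A = 10 equals the sum of eigenvalues 10, and det(A) ≈ 19.9990 matches the eigenvalue product 20.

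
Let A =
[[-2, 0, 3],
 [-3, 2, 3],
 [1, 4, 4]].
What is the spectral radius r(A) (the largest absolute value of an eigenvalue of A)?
r(A) ≈ 6.1835

The eigenvalues of A are the roots of its characteristic polynomial. With M = A (coefficients from the trace, the sum of principal 2x2 minors, and det A):
  p(λ) = det(λ I - M) = λ^3 - 4λ^2 - 19λ + 34.
No integer candidate from the rational root theorem (±divisors of 34) is a root, so the roots are irrational. The cubic discriminant is Δ = 57216 > 0, so there are three distinct real roots. p(-4) = -18 and p(-3) = 28 have opposite signs, so a root lies in (-4, -3); Newton's method refines it to λ ≈ -3.6783. p(1) = 12 and p(2) = -12 have opposite signs, so a root lies in (1, 2); Newton's method refines it to λ ≈ 1.4948. p(6) = -8 and p(7) = 48 have opposite signs, so a root lies in (6, 7); Newton's method refines it to λ ≈ 6.1835. Check (Vieta): the three roots sum to 4, matching tr M = 4.
Thus the eigenvalues (to 4 decimals) are -3.6783 (modulus 3.6783); 1.4948 (modulus 1.4948); 6.1835 (modulus 6.1835). The spectral radius is the largest modulus: r(A) ≈ 6.1835. (Cross-check: r(A) ≤ ||A||_2 ≈ 7.2617; equality holds whenever A is normal, though it can also hold for some non-normal A.)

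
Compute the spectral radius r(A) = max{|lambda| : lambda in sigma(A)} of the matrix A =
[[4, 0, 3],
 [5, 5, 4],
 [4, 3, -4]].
r(A) ≈ 7.7789

The eigenvalues of A are the roots of its characteristic polynomial. With M = A (coefficients from the trace, the sum of principal 2x2 minors, and det A):
  p(λ) = det(λ I - M) = λ^3 - 5λ^2 - 40λ + 143.
No integer candidate from the rational root theorem (±divisors of 143) is a root, so the roots are irrational. The cubic discriminant is Δ = 330177 > 0, so there are three distinct real roots. p(-6) = -13 and p(-5) = 93 have opposite signs, so a root lies in (-6, -5); Newton's method refines it to λ ≈ -5.8965. p(3) = 5 and p(4) = -33 have opposite signs, so a root lies in (3, 4); Newton's method refines it to λ ≈ 3.1176. p(7) = -39 and p(8) = 15 have opposite signs, so a root lies in (7, 8); Newton's method refines it to λ ≈ 7.7789. Check (Vieta): the three roots sum to 5, matching tr M = 5.
Thus the eigenvalues (to 4 decimals) are -5.8965 (modulus 5.8965); 3.1176 (modulus 3.1176); 7.7789 (modulus 7.7789). The spectral radius is the largest modulus: r(A) ≈ 7.7789. (Cross-check: r(A) ≤ ||A||_2 ≈ 9.5149; equality holds whenever A is normal, though it can also hold for some non-normal A.)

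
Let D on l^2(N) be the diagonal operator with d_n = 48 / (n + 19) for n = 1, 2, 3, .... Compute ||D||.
||D|| = 12/5 (attained at n = 1)

For D diagonal, ||D|| = sup_n |d_n| = sup_n 48/(n + 19). This is positive and strictly decreasing in n, so the supremum is attained at n = 1: d_1 = 48/(1 + 19) = 12/5. Hence ||D|| = 12/5.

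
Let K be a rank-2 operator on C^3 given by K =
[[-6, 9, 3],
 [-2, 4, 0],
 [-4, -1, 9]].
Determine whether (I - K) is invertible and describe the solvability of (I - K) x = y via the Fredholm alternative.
(I - K) is invertible (det(I - K) = -18 ≠ 0), so for every y in C^3 the equation (I - K) x = y has a unique solution.

K has rank 2 and factors as K = U V^T = u1 v1^T + u2 v2^T with u1 = (3, 1, 2), v1 = (-2, 1, 3), u2 = (2, 1, -1), v2 = (0, 3, -3) (multiplying out reproduces the displayed K). The nonzero eigenvalues of U V^T coincide with those of the 2 x 2 matrix G = V^T U = [[v1·u1, v1·u2], [v2·u1, v2·u2]] = [[1, -6], [-3, 6]], and by the Sylvester determinant identity det(I_3 - U V^T) = det(I_2 - V^T U) = det([[0, 6], [3, -5]]) = (0)(-5) - (6)(3) = -18. (Direct check: I - K =
[[7, -9, -3],
 [2, -3, 0],
 [4, 1, -8]]
has determinant -18.) The finite-dimensional Fredholm alternative says: either (I - K) is invertible, or ker(I - K) ≠ {0} and then range(I - K) = ker((I - K)^*)^⊥, with dim ker(I - K) = dim ker((I - K)^*). Since det(I - K) ≠ 0, 1 is not an eigenvalue of K and ker(I - K) = {0}, so we are in the first case: for every y there is a unique x = (I - K)^(-1) y. (Explicitly, by the Woodbury identity, (I - U V^T)^(-1) = I + U (I_2 - G)^(-1) V^T.)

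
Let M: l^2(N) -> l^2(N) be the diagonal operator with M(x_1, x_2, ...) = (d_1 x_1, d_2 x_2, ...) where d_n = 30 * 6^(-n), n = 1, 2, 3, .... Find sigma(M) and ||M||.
sigma(M) = {30 * 6^(-n) : n ≥ 1} ∪ {0}; ||M|| = 5

A bounded diagonal operator on l^2 with diagonal entries d_n has spectrum equal to the closure of {d_n : n ≥ 1}: every d_n is an eigenvalue (with eigenvector e_n), so {d_n} ⊂ sigma(M); the spectrum is closed, so its closure is too; and for lambda not in the closure, (M - lambda I) has bounded inverse (the diagonal entries 1/(d_n - lambda) are bounded). For our sequence d_n = 30 * 6^(-n), n = 1, 2, 3, ...:
  - {d_n} = {30 * 6^(-n) : n ≥ 1}; the only limit point is 0
  - closure = {30 * 6^(-n) : n ≥ 1} ∪ {0}
For the norm: a diagonal operator has ||M|| = sup_n |d_n|. Here d_n = 30 * 6^(-n) is positive and decreasing, so sup_n |d_n| = d_1 = 30/6 = 5. So ||M|| = 5.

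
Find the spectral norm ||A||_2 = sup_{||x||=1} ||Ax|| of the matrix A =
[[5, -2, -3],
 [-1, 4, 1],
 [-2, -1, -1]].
||A||_2 ≈ 6.8614 (= sqrt(largest eigenvalue of A^T A))

||A||_2 = sigma_max(A) = sqrt(lambda_max(A^T A)). Form the symmetric matrix M = A^T A =
[[30, -12, -14],
 [-12, 21, 11],
 [-14, 11, 11]].
Its characteristic polynomial (trace, sum of principal 2x2 minors, determinant of M give the coefficients) is
  p(λ) = det(λ I - M) = λ^3 - 62λ^2 + 730λ - 1296.
No integer candidate from the rational root theorem (±divisors of 1296) is a root, so the roots are irrational. The cubic discriminant is Δ = 267382896 > 0, so there are three distinct real roots. p(2) = -76 and p(3) = 363 have opposite signs, so a root lies in (2, 3); Newton's method refines it to λ ≈ 2.1566. p(12) = 264 and p(13) = -87 have opposite signs, so a root lies in (12, 13); Newton's method refines it to λ ≈ 12.7646. p(47) = -121 and p(48) = 1488 have opposite signs, so a root lies in (47, 48); Newton's method refines it to λ ≈ 47.0788. Check (Vieta): the three roots sum to 62, matching tr M = 62.
So the eigenvalues of A^T A are ≈ 2.1566, 12.7646, 47.0788 (all ≥ 0, as they must be for A^T A). The largest is λ_max ≈ 47.0788, hence ||A||_2 = sqrt(λ_max) ≈ 6.8614.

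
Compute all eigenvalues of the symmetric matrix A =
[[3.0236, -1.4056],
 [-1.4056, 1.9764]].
sigma(A) ≈ {1, 4}

A is real symmetric, so its spectrum consists of real eigenvalues. Expanding the characteristic polynomial of the displayed matrix gives
  det(λ I - A) = p(λ) = λ^2 + (-5)λ + (4).
Solving p(λ) = 0 yields eigenvalues ≈ 1, 4. (A is shown rounded to 4 decimals, so these recover the underlying integer eigenvalues to within that precision.)
Verification: the trace of A = 5 equals the sum of eigenvalues 5, and det(A) ≈ 4.0001 matches the eigenvalue product 4.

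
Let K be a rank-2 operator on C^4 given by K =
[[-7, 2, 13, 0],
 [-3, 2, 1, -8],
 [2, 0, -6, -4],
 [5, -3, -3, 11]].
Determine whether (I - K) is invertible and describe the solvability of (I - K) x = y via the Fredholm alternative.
(I - K) is invertible (det(I - K) = -160 ≠ 0), so for every y in C^4 the equation (I - K) x = y has a unique solution.

K has rank 2 and factors as K = U V^T = u1 v1^T + u2 v2^T with u1 = (-3, 1, 2, -1), v1 = (1, 0, -3, -2), u2 = (2, 2, 0, -3), v2 = (-2, 1, 2, -3) (multiplying out reproduces the displayed K). The nonzero eigenvalues of U V^T coincide with those of the 2 x 2 matrix G = V^T U = [[v1·u1, v1·u2], [v2·u1, v2·u2]] = [[-7, 8], [14, 7]], and by the Sylvester determinant identity det(I_4 - U V^T) = det(I_2 - V^T U) = det([[8, -8], [-14, -6]]) = (8)(-6) - (-8)(-14) = -160. (Direct check: I - K =
[[8, -2, -13, 0],
 [3, -1, -1, 8],
 [-2, 0, 7, 4],
 [-5, 3, 3, -10]]
has determinant -160.) The finite-dimensional Fredholm alternative says: either (I - K) is invertible, or ker(I - K) ≠ {0} and then range(I - K) = ker((I - K)^*)^⊥, with dim ker(I - K) = dim ker((I - K)^*). Since det(I - K) ≠ 0, 1 is not an eigenvalue of K and ker(I - K) = {0}, so we are in the first case: for every y there is a unique x = (I - K)^(-1) y. (Explicitly, by the Woodbury identity, (I - U V^T)^(-1) = I + U (I_2 - G)^(-1) V^T.)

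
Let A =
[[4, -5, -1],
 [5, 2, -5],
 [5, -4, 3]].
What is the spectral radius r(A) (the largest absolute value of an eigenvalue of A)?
r(A) ≈ 7.3277

The eigenvalues of A are the roots of its characteristic polynomial. With M = A (coefficients from the trace, the sum of principal 2x2 minors, and det A):
  p(λ) = det(λ I - M) = λ^3 - 9λ^2 + 36λ - 174.
No integer candidate from the rational root theorem (±divisors of 174) is a root, so the roots are irrational. The cubic discriminant is Δ = -391716 < 0, so there is one real root and a complex-conjugate pair. p(7) = -20 and p(8) = 50 have opposite signs, so a root lies in (7, 8); Newton's method refines it to λ ≈ 7.3277. Dividing out (λ - (7.3277)) leaves approximately λ^2 - 1.6723λ + 23.7456. For λ^2 - 1.6723λ + 23.7456 the discriminant is -92.1859. It is negative, so the remaining roots are the complex-conjugate pair λ ≈ 0.8362 ± 4.8007i. Their product equals the constant term, so |λ|^2 ≈ 23.7456 and |λ| ≈ 4.873.
Thus the eigenvalues (to 4 decimals) are 7.3277 (modulus 7.3277); 0.8362 ± 4.8007i (modulus 4.873). The spectral radius is the largest modulus: r(A) ≈ 7.3277. (Cross-check: r(A) ≤ ||A||_2 ≈ 9.3456; equality holds whenever A is normal, though it can also hold for some non-normal A.)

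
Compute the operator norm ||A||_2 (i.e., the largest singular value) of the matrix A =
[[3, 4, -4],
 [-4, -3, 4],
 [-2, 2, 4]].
||A||_2 ≈ 9.4287 (= sqrt(largest eigenvalue of A^T A))

||A||_2 = sigma_max(A) = sqrt(lambda_max(A^T A)). Form the symmetric matrix M = A^T A =
[[29, 20, -36],
 [20, 29, -20],
 [-36, -20, 48]].
Its characteristic polynomial (trace, sum of principal 2x2 minors, determinant of M give the coefficients) is
  p(λ) = det(λ I - M) = λ^3 - 106λ^2 + 1529λ - 784.
No integer candidate from the rational root theorem (±divisors of 784) is a root, so the roots are irrational. The cubic discriminant is Δ = 10505312320 > 0, so there are three distinct real roots. p(0) = -784 and p(1) = 640 have opposite signs, so a root lies in (0, 1); Newton's method refines it to λ ≈ 0.5323. p(16) = 640 and p(17) = -512 have opposite signs, so a root lies in (16, 17); Newton's method refines it to λ ≈ 16.5676. p(88) = -5624 and p(89) = 640 have opposite signs, so a root lies in (88, 89); Newton's method refines it to λ ≈ 88.9001. Check (Vieta): the three roots sum to 106, matching tr M = 106.
So the eigenvalues of A^T A are ≈ 0.5323, 16.5676, 88.9001 (all ≥ 0, as they must be for A^T A). The largest is λ_max ≈ 88.9001, hence ||A||_2 = sqrt(λ_max) ≈ 9.4287.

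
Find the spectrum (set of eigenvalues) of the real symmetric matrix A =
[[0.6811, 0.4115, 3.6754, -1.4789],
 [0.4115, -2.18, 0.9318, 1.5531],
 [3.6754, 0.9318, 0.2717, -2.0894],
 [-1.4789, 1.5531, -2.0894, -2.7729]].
sigma(A) ≈ {-5, -3, -1, 5}

A is real symmetric, so its spectrum consists of real eigenvalues. Expanding the characteristic polynomial of the displayed matrix gives
  det(λ I - A) = p(λ) = λ^4 + (4)λ^3 + (-22)λ^2 + (-100.0032)λ + (-75.0048).
Solving p(λ) = 0 yields eigenvalues ≈ -5, -3, -1, 5. (A is shown rounded to 4 decimals, so these recover the underlying integer eigenvalues to within that precision.)
Verification: the trace of A = -4 equals the sum of eigenvalues -4, and det(A) ≈ -75.0048 matches the eigenvalue product -75.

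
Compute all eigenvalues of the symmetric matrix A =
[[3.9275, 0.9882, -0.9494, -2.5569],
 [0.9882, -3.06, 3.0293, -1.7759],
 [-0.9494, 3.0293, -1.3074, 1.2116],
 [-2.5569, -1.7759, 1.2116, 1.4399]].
sigma(A) ≈ {-6, 0, 1, 6}

A is real symmetric, so its spectrum consists of real eigenvalues. Expanding the characteristic polynomial of the displayed matrix gives
  det(λ I - A) = p(λ) = λ^4 + (-1)λ^3 + (-36)λ^2 + (35.9968)λ + (0.0024).
Solving p(λ) = 0 yields eigenvalues ≈ -6, 0, 1, 6. (A is shown rounded to 4 decimals, so these recover the underlying integer eigenvalues to within that precision.)
Verification: the trace of A = 1 equals the sum of eigenvalues 1, and det(A) ≈ 0.0024 matches the eigenvalue product 0.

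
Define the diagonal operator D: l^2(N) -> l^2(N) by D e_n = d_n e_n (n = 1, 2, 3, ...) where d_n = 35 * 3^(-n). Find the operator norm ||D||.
||D|| = 35/3 (attained at n = 1)

For D diagonal, ||D|| = sup_n |d_n|. The sequence d_n = 35 * 3^(-n) is positive and strictly decreasing (ratio 3^(-1) < 1), so the supremum is d_1 = 35/3. Hence ||D|| = 35/3.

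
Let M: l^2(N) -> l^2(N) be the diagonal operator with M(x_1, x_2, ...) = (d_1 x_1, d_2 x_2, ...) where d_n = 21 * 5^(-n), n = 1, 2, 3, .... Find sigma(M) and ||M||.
sigma(M) = {21 * 5^(-n) : n ≥ 1} ∪ {0}; ||M|| = 21/5

A bounded diagonal operator on l^2 with diagonal entries d_n has spectrum equal to the closure of {d_n : n ≥ 1}: every d_n is an eigenvalue (with eigenvector e_n), so {d_n} ⊂ sigma(M); the spectrum is closed, so its closure is too; and for lambda not in the closure, (M - lambda I) has bounded inverse (the diagonal entries 1/(d_n - lambda) are bounded). For our sequence d_n = 21 * 5^(-n), n = 1, 2, 3, ...:
  - {d_n} = {21 * 5^(-n) : n ≥ 1}; the only limit point is 0
  - closure = {21 * 5^(-n) : n ≥ 1} ∪ {0}
For the norm: a diagonal operator has ||M|| = sup_n |d_n|. Here d_n = 21 * 5^(-n) is positive and decreasing, so sup_n |d_n| = d_1 = 21/5. So ||M|| = 21/5.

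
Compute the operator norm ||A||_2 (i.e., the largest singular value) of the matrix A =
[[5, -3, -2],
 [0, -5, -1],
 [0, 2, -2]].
||A||_2 ≈ 7.1383 (= sqrt(largest eigenvalue of A^T A))

||A||_2 = sigma_max(A) = sqrt(lambda_max(A^T A)). Form the symmetric matrix M = A^T A =
[[25, -15, -10],
 [-15, 38, 7],
 [-10, 7, 9]].
Its characteristic polynomial (trace, sum of principal 2x2 minors, determinant of M give the coefficients) is
  p(λ) = det(λ I - M) = λ^3 - 72λ^2 + 1143λ - 3600.
No integer candidate from the rational root theorem (±divisors of 3600) is a root, so the roots are irrational. The cubic discriminant is Δ = 407636388 > 0, so there are three distinct real roots. p(4) = -116 and p(5) = 440 have opposite signs, so a root lies in (4, 5); Newton's method refines it to λ ≈ 4.1922. p(16) = 352 and p(17) = -64 have opposite signs, so a root lies in (16, 17); Newton's method refines it to λ ≈ 16.8528. p(50) = -1450 and p(51) = 72 have opposite signs, so a root lies in (50, 51); Newton's method refines it to λ ≈ 50.955. Check (Vieta): the three roots sum to 72, matching tr M = 72.
So the eigenvalues of A^T A are ≈ 4.1922, 16.8528, 50.955 (all ≥ 0, as they must be for A^T A). The largest is λ_max ≈ 50.955, hence ||A||_2 = sqrt(λ_max) ≈ 7.1383.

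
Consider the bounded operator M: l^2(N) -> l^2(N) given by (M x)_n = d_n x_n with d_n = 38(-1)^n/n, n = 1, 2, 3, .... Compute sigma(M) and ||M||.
sigma(M) = {38(-1)^n/n : n ≥ 1} ∪ {0}; ||M|| = 38

A bounded diagonal operator on l^2 with diagonal entries d_n has spectrum equal to the closure of {d_n : n ≥ 1}: every d_n is an eigenvalue (with eigenvector e_n), so {d_n} ⊂ sigma(M); the spectrum is closed, so its closure is too; and for lambda not in the closure, (M - lambda I) has bounded inverse (the diagonal entries 1/(d_n - lambda) are bounded). For our sequence d_n = 38(-1)^n/n, n = 1, 2, 3, ...:
  - {d_n} = {38(-1)^n/n : n ≥ 1}; the only limit point is 0
  - closure = {38(-1)^n/n : n ≥ 1} ∪ {0}
For the norm: a diagonal operator has ||M|| = sup_n |d_n|. Here |d_n| = 38/n is decreasing, so sup_n |d_n| = |d_1| = 38. So ||M|| = 38.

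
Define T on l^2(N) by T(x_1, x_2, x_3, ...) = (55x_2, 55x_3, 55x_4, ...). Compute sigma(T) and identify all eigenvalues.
sigma(T) = closed disk {z in C : |z| ≤ 55}; sigma_p(T) = open disk {z in C : |z| < 55}

Note T = 55·V where V is the unit left shift (V x)_k = x_{k+1}; so sigma(T) = 55·sigma(V) and ||T|| = 55||V||. ||T x||^2 = 3025sum_{k≥2} |x_k|^2 ≤ 3025||x||^2, with equality on {x : x_1 = 0}, so ||T|| = 55. For any lambda with |lambda| < 55, set r = lambda/55 (|r| < 1); the vector x = (1, r, r^2, ...) is in l^2 and satisfies T x = 55(r, r^2, ...) = lambda x, so lambda is an eigenvalue. On the boundary |lambda| = 55 the geometric series diverges, so no l^2 eigenvector exists, but these lambda lie in the approximate point spectrum. Hence sigma(T) is the closed disk of radius 55 and sigma_p(T) is the open disk.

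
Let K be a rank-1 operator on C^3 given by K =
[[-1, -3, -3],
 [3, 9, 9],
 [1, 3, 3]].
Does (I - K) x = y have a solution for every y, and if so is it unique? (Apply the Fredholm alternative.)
(I - K) is invertible (det(I - K) = -10 ≠ 0), so for every y in C^3 the equation (I - K) x = y has a unique solution.

K has rank 1, so it is an outer product K = u v^T: every row of K is a multiple of one row vector. Reading off the entries, u = (1, -3, -1) and v = (-1, -3, -3) (row i of K equals u_i·v^T). A rank-one matrix u v^T satisfies K u = u (v·u) and kills the (2)-dimensional subspace v^⊥, so its characteristic polynomial is lambda^2 (lambda - v·u) with v·u = tr K = 11. Hence the eigenvalues of I - K are 1 (multiplicity 2) and 1 - (11) = -10, so det(I - K) = -10. (Direct check: I - K =
[[2, 3, 3],
 [-3, -8, -9],
 [-1, -3, -2]]
has determinant -10.) The finite-dimensional Fredholm alternative says: either (I - K) is invertible, or ker(I - K) ≠ {0} and then range(I - K) = ker((I - K)^*)^⊥, with dim ker(I - K) = dim ker((I - K)^*). Since det(I - K) ≠ 0, 1 is not an eigenvalue of K and ker(I - K) = {0}, so we are in the first case: for every y there is a unique x = (I - K)^(-1) y. Explicitly, by the Sherman–Morrison formula, (I - u v^T)^(-1) = I + u v^T/(1 - v·u), i.e. (I - K)^(-1) = I + K/(-10).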